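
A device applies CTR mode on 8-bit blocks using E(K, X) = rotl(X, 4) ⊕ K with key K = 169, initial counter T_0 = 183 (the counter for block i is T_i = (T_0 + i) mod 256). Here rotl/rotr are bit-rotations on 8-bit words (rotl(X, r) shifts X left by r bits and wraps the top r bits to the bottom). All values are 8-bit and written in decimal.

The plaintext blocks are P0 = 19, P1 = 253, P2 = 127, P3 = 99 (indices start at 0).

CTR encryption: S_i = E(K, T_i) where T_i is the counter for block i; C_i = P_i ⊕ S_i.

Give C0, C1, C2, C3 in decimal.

C0: T = 183, S = E(K, T) = 210; 19 ⊕ 210 = 193.
C1: T = 184, S = E(K, T) = 34; 253 ⊕ 34 = 223.
C2: T = 185, S = E(K, T) = 50; 127 ⊕ 50 = 77.
C3: T = 186, S = E(K, T) = 2; 99 ⊕ 2 = 97.

C0 = 193, C1 = 223, C2 = 77, C3 = 97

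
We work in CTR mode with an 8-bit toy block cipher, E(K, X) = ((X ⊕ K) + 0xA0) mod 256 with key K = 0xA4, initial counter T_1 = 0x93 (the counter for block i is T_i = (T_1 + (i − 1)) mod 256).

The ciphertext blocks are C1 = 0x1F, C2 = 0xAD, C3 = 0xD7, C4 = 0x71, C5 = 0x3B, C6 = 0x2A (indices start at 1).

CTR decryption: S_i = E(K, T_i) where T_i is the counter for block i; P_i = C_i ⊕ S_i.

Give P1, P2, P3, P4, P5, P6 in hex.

P1: T = 0x93, S = E(K, T) = 0xD7; 0x1F ⊕ 0xD7 = 0xC8.
P2: T = 0x94, S = E(K, T) = 0xD0; 0xAD ⊕ 0xD0 = 0x7D.
P3: T = 0x95, S = E(K, T) = 0xD1; 0xD7 ⊕ 0xD1 = 0x06.
P4: T = 0x96, S = E(K, T) = 0xD2; 0x71 ⊕ 0xD2 = 0xA3.
P5: T = 0x97, S = E(K, T) = 0xD3; 0x3B ⊕ 0xD3 = 0xE8.
P6: T = 0x98, S = E(K, T) = 0xDC; 0x2A ⊕ 0xDC = 0xF6.

P1 = 0xC8, P2 = 0x7D, P3 = 0x06, P4 = 0xA3, P5 = 0xE8, P6 = 0xF6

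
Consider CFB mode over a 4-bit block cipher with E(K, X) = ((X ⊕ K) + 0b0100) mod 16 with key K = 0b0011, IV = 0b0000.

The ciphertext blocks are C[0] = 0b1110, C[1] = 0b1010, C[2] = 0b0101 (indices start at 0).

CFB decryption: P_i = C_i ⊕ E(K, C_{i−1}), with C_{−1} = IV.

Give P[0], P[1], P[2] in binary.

P[0]: E(K, 0b0000) = 0b0111; 0b1110 ⊕ 0b0111 = 0b1001.
P[1]: E(K, 0b1110) = 0b0001; 0b1010 ⊕ 0b0001 = 0b1011.
P[2]: E(K, 0b1010) = 0b1101; 0b0101 ⊕ 0b1101 = 0b1000.

P[0] = 0b1001, P[1] = 0b1011, P[2] = 0b1000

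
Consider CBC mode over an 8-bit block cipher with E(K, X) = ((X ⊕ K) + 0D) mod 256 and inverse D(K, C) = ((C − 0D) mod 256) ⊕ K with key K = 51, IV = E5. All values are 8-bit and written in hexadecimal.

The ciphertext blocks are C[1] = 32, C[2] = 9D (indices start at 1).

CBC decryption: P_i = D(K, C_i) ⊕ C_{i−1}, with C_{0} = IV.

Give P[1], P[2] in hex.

P[1]: D(K, 32) = 74; 74 ⊕ E5 = 91.
P[2]: D(K, 9D) = C1; C1 ⊕ 32 = F3.

P[1] = 91, P[2] = F3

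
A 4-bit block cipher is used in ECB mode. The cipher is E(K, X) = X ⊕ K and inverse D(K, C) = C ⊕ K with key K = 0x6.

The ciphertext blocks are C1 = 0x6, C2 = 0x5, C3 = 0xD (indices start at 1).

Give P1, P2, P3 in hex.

P1 = 0x0, P2 = 0x3, P3 = 0xB

ECB decryption: P_i = D(K, C_i).
P1: D(K, 0x6) = 0x0.
P2: D(K, 0x5) = 0x3.
P3: D(K, 0xD) = 0xB.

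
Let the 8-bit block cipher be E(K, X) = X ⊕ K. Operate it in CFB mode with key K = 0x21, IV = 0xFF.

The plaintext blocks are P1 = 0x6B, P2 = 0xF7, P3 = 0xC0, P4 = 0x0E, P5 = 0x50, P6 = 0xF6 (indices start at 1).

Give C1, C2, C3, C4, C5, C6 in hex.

C1 = 0xB5, C2 = 0x63, C3 = 0x82, C4 = 0xAD, C5 = 0xDC, C6 = 0x0B

CFB encryption: C_i = P_i ⊕ E(K, C_{i−1}), with C_{0} = IV.
C1: E(K, 0xFF) = 0xDE; 0x6B ⊕ 0xDE = 0xB5.
C2: E(K, 0xB5) = 0x94; 0xF7 ⊕ 0x94 = 0x63.
C3: E(K, 0x63) = 0x42; 0xC0 ⊕ 0x42 = 0x82.
C4: E(K, 0x82) = 0xA3; 0x0E ⊕ 0xA3 = 0xAD.
C5: E(K, 0xAD) = 0x8C; 0x50 ⊕ 0x8C = 0xDC.
C6: E(K, 0xDC) = 0xFD; 0xF6 ⊕ 0xFD = 0x0B.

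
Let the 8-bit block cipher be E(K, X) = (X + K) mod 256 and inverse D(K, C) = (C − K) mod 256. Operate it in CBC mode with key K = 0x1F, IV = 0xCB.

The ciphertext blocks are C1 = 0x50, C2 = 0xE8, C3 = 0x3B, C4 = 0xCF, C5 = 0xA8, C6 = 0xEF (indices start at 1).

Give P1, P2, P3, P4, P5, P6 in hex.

CBC decryption: P_i = D(K, C_i) ⊕ C_{i−1}, with C_{0} = IV.
P1: D(K, 0x50) = 0x31; 0x31 ⊕ 0xCB = 0xFA.
P2: D(K, 0xE8) = 0xC9; 0xC9 ⊕ 0x50 = 0x99.
P3: D(K, 0x3B) = 0x1C; 0x1C ⊕ 0xE8 = 0xF4.
P4: D(K, 0xCF) = 0xB0; 0xB0 ⊕ 0x3B = 0x8B.
P5: D(K, 0xA8) = 0x89; 0x89 ⊕ 0xCF = 0x46.
P6: D(K, 0xEF) = 0xD0; 0xD0 ⊕ 0xA8 = 0x78.

P1 = 0xFA, P2 = 0x99, P3 = 0xF4, P4 = 0x8B, P5 = 0x46, P6 = 0x78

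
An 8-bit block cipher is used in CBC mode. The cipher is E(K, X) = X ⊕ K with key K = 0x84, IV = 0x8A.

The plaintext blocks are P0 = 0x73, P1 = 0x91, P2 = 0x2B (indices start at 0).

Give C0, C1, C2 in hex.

CBC encryption: C_i = E(K, P_i ⊕ C_{i−1}), with C_{−1} = IV.
C0: P0 ⊕ 0x8A = 0xF9; E(K, 0xF9) = 0x7D.
C1: P1 ⊕ 0x7D = 0xEC; E(K, 0xEC) = 0x68.
C2: P2 ⊕ 0x68 = 0x43; E(K, 0x43) = 0xC7.

C0 = 0x7D, C1 = 0x68, C2 = 0xC7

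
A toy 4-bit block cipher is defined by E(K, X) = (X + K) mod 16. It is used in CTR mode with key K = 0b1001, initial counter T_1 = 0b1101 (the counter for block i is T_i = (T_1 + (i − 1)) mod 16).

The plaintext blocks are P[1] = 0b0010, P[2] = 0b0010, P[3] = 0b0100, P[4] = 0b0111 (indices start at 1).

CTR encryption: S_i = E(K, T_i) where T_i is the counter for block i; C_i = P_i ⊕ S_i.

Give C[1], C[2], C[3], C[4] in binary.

C[1] = 0b0100, C[2] = 0b0101, C[3] = 0b1100, C[4] = 0b1110

C[1]: T = 0b1101, S = E(K, T) = 0b0110; 0b0010 ⊕ 0b0110 = 0b0100.
C[2]: T = 0b1110, S = E(K, T) = 0b0111; 0b0010 ⊕ 0b0111 = 0b0101.
C[3]: T = 0b1111, S = E(K, T) = 0b1000; 0b0100 ⊕ 0b1000 = 0b1100.
C[4]: T = 0b0000, S = E(K, T) = 0b1001; 0b0111 ⊕ 0b1001 = 0b1110.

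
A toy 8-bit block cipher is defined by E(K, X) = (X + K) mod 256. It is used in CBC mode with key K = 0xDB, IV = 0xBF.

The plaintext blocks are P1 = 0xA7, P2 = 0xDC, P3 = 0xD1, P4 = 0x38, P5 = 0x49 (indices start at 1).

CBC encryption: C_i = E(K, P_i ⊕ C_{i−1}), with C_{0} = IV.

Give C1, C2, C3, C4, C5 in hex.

C1: P1 ⊕ 0xBF = 0x18; E(K, 0x18) = 0xF3.
C2: P2 ⊕ 0xF3 = 0x2F; E(K, 0x2F) = 0x0A.
C3: P3 ⊕ 0x0A = 0xDB; E(K, 0xDB) = 0xB6.
C4: P4 ⊕ 0xB6 = 0x8E; E(K, 0x8E) = 0x69.
C5: P5 ⊕ 0x69 = 0x20; E(K, 0x20) = 0xFB.

C1 = 0xF3, C2 = 0x0A, C3 = 0xB6, C4 = 0x69, C5 = 0xFB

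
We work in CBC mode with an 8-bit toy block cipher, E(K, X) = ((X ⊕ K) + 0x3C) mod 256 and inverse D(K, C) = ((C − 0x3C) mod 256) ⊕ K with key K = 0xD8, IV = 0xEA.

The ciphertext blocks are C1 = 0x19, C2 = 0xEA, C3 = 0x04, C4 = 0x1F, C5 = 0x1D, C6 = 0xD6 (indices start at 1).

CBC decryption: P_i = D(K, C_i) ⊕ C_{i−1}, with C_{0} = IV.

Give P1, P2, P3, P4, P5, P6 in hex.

P1: D(K, 0x19) = 0x05; 0x05 ⊕ 0xEA = 0xEF.
P2: D(K, 0xEA) = 0x76; 0x76 ⊕ 0x19 = 0x6F.
P3: D(K, 0x04) = 0x10; 0x10 ⊕ 0xEA = 0xFA.
P4: D(K, 0x1F) = 0x3B; 0x3B ⊕ 0x04 = 0x3F.
P5: D(K, 0x1D) = 0x39; 0x39 ⊕ 0x1F = 0x26.
P6: D(K, 0xD6) = 0x42; 0x42 ⊕ 0x1D = 0x5F.

P1 = 0xEF, P2 = 0x6F, P3 = 0xFA, P4 = 0x3F, P5 = 0x26, P6 = 0x5F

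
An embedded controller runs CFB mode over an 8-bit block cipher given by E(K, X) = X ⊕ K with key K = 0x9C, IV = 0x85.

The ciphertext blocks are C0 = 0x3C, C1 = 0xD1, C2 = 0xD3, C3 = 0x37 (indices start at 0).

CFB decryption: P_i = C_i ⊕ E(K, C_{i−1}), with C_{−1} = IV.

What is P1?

P1: E(K, 0x3C) = 0xA0; 0xD1 ⊕ 0xA0 = 0x71.

P1 = 0x71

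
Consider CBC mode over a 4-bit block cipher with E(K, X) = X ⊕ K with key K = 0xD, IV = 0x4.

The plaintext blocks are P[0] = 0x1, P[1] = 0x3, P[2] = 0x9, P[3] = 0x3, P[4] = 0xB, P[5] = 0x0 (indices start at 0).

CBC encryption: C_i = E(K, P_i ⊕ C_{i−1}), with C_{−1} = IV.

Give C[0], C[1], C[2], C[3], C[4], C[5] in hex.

C[0] = 0x8, C[1] = 0x6, C[2] = 0x2, C[3] = 0xC, C[4] = 0xA, C[5] = 0x7

C[0]: P[0] ⊕ 0x4 = 0x5; E(K, 0x5) = 0x8.
C[1]: P[1] ⊕ 0x8 = 0xB; E(K, 0xB) = 0x6.
C[2]: P[2] ⊕ 0x6 = 0xF; E(K, 0xF) = 0x2.
C[3]: P[3] ⊕ 0x2 = 0x1; E(K, 0x1) = 0xC.
C[4]: P[4] ⊕ 0xC = 0x7; E(K, 0x7) = 0xA.
C[5]: P[5] ⊕ 0xA = 0xA; E(K, 0xA) = 0x7.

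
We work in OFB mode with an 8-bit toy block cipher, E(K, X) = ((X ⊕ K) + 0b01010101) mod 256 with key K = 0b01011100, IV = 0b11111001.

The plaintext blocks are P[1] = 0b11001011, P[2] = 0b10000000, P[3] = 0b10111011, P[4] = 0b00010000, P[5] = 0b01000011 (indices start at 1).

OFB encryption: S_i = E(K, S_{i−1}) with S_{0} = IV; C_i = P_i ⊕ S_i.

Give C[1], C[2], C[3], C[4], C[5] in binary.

C[1]: S = E(K, 0b11111001) = 0b11111010; 0b11001011 ⊕ 0b11111010 = 0b00110001.
C[2]: S = E(K, 0b11111010) = 0b11111011; 0b10000000 ⊕ 0b11111011 = 0b01111011.
C[3]: S = E(K, 0b11111011) = 0b11111100; 0b10111011 ⊕ 0b11111100 = 0b01000111.
C[4]: S = E(K, 0b11111100) = 0b11110101; 0b00010000 ⊕ 0b11110101 = 0b11100101.
C[5]: S = E(K, 0b11110101) = 0b11111110; 0b01000011 ⊕ 0b11111110 = 0b10111101.

C[1] = 0b00110001, C[2] = 0b01111011, C[3] = 0b01000111, C[4] = 0b11100101, C[5] = 0b10111101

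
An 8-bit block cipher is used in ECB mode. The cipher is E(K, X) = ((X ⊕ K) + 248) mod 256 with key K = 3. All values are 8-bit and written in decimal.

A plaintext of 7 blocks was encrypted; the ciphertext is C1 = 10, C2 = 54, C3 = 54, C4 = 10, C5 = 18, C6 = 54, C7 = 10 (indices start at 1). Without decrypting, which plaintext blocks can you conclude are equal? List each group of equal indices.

P1 = P4 = P7; P2 = P3 = P6

ECB encrypts each block independently with the same key, so equal ciphertext blocks imply equal plaintext blocks.
C1 = C4 = C7 = 10, so P1 = P4 = P7.
C2 = C3 = C6 = 54, so P2 = P3 = P6.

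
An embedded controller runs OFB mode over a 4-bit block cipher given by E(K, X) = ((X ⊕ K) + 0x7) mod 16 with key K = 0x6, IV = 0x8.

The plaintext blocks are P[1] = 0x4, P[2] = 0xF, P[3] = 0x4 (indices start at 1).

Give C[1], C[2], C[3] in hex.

C[1] = 0x1, C[2] = 0x5, C[3] = 0x7

OFB encryption: S_i = E(K, S_{i−1}) with S_{0} = IV; C_i = P_i ⊕ S_i.
C[1]: S = E(K, 0x8) = 0x5; 0x4 ⊕ 0x5 = 0x1.
C[2]: S = E(K, 0x5) = 0xA; 0xF ⊕ 0xA = 0x5.
C[3]: S = E(K, 0xA) = 0x3; 0x4 ⊕ 0x3 = 0x7.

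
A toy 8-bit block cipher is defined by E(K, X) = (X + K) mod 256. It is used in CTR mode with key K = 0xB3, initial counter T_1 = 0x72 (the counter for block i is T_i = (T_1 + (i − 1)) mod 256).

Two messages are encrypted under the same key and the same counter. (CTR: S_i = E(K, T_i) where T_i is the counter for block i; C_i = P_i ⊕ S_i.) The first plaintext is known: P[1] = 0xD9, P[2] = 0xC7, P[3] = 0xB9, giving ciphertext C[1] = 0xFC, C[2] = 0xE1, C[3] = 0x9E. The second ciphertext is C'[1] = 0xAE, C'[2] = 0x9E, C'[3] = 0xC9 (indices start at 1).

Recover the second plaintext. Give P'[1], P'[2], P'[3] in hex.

P'[1] = 0x8B, P'[2] = 0xB8, P'[3] = 0xEE

In CTR with a reused counter, both messages share the same keystream S_i, so C_i ⊕ C'_i = P_i ⊕ P'_i and thus P'_i = P_i ⊕ C_i ⊕ C'_i.
P'[1]: 0xD9 ⊕ 0xFC ⊕ 0xAE = 0x8B.
P'[2]: 0xC7 ⊕ 0xE1 ⊕ 0x9E = 0xB8.
P'[3]: 0xB9 ⊕ 0x9E ⊕ 0xC9 = 0xEE.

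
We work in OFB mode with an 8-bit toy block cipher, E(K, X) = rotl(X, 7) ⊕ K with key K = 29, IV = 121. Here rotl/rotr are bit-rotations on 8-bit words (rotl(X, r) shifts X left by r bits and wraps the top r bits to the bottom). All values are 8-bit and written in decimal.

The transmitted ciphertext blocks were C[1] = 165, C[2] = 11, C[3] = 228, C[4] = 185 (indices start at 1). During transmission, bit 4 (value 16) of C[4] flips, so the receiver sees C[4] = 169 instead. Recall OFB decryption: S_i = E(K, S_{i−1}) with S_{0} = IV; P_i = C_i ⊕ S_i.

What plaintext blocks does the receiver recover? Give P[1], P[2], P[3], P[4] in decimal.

Only C[4] changed, to 169. In OFB, a change in C_i flips the same bit in P_i only; the keystream is unaffected. Decrypting the received ciphertext:
P[1]: S = E(K, 121) = 161; 165 ⊕ 161 = 4.
P[2]: S = E(K, 161) = 205; 11 ⊕ 205 = 198.
P[3]: S = E(K, 205) = 251; 228 ⊕ 251 = 31.
P[4]: S = E(K, 251) = 224; 169 ⊕ 224 = 73.
Blocks that differ from the original plaintext: P[4].

P[1] = 4, P[2] = 198, P[3] = 31, P[4] = 73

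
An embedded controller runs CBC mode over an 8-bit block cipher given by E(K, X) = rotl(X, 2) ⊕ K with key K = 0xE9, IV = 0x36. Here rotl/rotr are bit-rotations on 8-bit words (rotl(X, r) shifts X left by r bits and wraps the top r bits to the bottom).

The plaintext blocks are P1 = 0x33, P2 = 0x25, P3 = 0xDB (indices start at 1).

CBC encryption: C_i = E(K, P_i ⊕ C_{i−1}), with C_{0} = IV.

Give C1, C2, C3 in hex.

C1 = 0xFD, C2 = 0x8A, C3 = 0xAC

C1: P1 ⊕ 0x36 = 0x05; E(K, 0x05) = 0xFD.
C2: P2 ⊕ 0xFD = 0xD8; E(K, 0xD8) = 0x8A.
C3: P3 ⊕ 0x8A = 0x51; E(K, 0x51) = 0xAC.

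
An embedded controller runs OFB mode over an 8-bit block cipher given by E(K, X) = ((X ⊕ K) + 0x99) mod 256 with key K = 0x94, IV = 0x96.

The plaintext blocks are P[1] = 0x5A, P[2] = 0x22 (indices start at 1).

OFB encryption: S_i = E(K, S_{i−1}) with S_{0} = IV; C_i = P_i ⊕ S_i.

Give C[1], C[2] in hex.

C[1]: S = E(K, 0x96) = 0x9B; 0x5A ⊕ 0x9B = 0xC1.
C[2]: S = E(K, 0x9B) = 0xA8; 0x22 ⊕ 0xA8 = 0x8A.

C[1] = 0xC1, C[2] = 0x8A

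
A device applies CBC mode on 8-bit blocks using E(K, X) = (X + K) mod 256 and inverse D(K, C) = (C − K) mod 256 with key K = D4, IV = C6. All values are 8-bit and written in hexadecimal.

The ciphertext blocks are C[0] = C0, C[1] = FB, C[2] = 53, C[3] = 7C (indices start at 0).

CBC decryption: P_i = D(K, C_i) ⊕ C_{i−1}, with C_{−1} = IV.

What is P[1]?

P[1] = E7

P[1]: D(K, FB) = 27; 27 ⊕ C0 = E7.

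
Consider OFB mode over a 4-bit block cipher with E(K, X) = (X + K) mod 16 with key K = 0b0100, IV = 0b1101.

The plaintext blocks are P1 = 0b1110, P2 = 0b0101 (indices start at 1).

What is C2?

C2 = 0b0000

OFB encryption: S_i = E(K, S_{i−1}) with S_{0} = IV; C_i = P_i ⊕ S_i.
C1: S = E(K, 0b1101) = 0b0001; 0b1110 ⊕ 0b0001 = 0b1111.
C2: S = E(K, 0b0001) = 0b0101; 0b0101 ⊕ 0b0101 = 0b0000.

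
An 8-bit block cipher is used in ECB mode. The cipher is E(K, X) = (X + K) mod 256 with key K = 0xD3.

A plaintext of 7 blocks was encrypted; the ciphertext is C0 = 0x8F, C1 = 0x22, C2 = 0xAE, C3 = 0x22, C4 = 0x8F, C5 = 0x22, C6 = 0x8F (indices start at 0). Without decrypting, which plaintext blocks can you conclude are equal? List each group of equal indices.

ECB encrypts each block independently with the same key, so equal ciphertext blocks imply equal plaintext blocks.
C0 = C4 = C6 = 0x8F, so P0 = P4 = P6.
C1 = C3 = C5 = 0x22, so P1 = P3 = P5.

P0 = P4 = P6; P1 = P3 = P5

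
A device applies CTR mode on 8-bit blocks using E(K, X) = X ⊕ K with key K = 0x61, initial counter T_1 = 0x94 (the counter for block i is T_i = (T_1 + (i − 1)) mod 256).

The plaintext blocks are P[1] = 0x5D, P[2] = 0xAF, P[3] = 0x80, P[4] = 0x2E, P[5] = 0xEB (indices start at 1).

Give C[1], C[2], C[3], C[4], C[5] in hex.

C[1] = 0xA8, C[2] = 0x5B, C[3] = 0x77, C[4] = 0xD8, C[5] = 0x12

CTR encryption: S_i = E(K, T_i) where T_i is the counter for block i; C_i = P_i ⊕ S_i.
C[1]: T = 0x94, S = E(K, T) = 0xF5; 0x5D ⊕ 0xF5 = 0xA8.
C[2]: T = 0x95, S = E(K, T) = 0xF4; 0xAF ⊕ 0xF4 = 0x5B.
C[3]: T = 0x96, S = E(K, T) = 0xF7; 0x80 ⊕ 0xF7 = 0x77.
C[4]: T = 0x97, S = E(K, T) = 0xF6; 0x2E ⊕ 0xF6 = 0xD8.
C[5]: T = 0x98, S = E(K, T) = 0xF9; 0xEB ⊕ 0xF9 = 0x12.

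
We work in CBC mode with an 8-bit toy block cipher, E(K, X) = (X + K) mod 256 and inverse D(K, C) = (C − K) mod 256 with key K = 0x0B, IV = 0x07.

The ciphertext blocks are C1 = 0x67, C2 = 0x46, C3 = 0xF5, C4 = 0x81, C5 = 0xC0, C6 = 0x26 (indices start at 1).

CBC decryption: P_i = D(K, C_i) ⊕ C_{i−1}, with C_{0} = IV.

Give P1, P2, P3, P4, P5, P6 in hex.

P1 = 0x5B, P2 = 0x5C, P3 = 0xAC, P4 = 0x83, P5 = 0x34, P6 = 0xDB

P1: D(K, 0x67) = 0x5C; 0x5C ⊕ 0x07 = 0x5B.
P2: D(K, 0x46) = 0x3B; 0x3B ⊕ 0x67 = 0x5C.
P3: D(K, 0xF5) = 0xEA; 0xEA ⊕ 0x46 = 0xAC.
P4: D(K, 0x81) = 0x76; 0x76 ⊕ 0xF5 = 0x83.
P5: D(K, 0xC0) = 0xB5; 0xB5 ⊕ 0x81 = 0x34.
P6: D(K, 0x26) = 0x1B; 0x1B ⊕ 0xC0 = 0xDB.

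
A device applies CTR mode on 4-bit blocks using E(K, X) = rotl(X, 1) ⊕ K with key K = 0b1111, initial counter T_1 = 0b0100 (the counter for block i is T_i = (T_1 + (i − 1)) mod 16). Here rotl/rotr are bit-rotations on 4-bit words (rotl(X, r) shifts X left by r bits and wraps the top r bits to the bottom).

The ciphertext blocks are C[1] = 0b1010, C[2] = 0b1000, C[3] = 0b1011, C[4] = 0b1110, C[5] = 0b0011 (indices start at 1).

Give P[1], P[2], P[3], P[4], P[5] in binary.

P[1] = 0b1101, P[2] = 0b1101, P[3] = 0b1000, P[4] = 0b1111, P[5] = 0b1101

CTR decryption: S_i = E(K, T_i) where T_i is the counter for block i; P_i = C_i ⊕ S_i.
P[1]: T = 0b0100, S = E(K, T) = 0b0111; 0b1010 ⊕ 0b0111 = 0b1101.
P[2]: T = 0b0101, S = E(K, T) = 0b0101; 0b1000 ⊕ 0b0101 = 0b1101.
P[3]: T = 0b0110, S = E(K, T) = 0b0011; 0b1011 ⊕ 0b0011 = 0b1000.
P[4]: T = 0b0111, S = E(K, T) = 0b0001; 0b1110 ⊕ 0b0001 = 0b1111.
P[5]: T = 0b1000, S = E(K, T) = 0b1110; 0b0011 ⊕ 0b1110 = 0b1101.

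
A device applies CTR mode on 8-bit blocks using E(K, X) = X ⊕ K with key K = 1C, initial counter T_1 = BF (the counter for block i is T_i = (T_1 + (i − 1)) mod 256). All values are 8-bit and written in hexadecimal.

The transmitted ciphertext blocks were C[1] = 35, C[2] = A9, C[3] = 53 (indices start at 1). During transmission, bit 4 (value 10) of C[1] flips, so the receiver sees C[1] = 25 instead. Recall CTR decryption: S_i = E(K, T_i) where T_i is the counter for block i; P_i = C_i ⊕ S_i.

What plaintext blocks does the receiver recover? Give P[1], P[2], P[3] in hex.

P[1] = 86, P[2] = 75, P[3] = 8E

Only C[1] changed, to 25. In CTR, a change in C_i flips the same bit in P_i only; the keystream is unaffected. Decrypting the received ciphertext:
P[1]: T = BF, S = E(K, T) = A3; 25 ⊕ A3 = 86.
P[2]: T = C0, S = E(K, T) = DC; A9 ⊕ DC = 75.
P[3]: T = C1, S = E(K, T) = DD; 53 ⊕ DD = 8E.
Blocks that differ from the original plaintext: P[1].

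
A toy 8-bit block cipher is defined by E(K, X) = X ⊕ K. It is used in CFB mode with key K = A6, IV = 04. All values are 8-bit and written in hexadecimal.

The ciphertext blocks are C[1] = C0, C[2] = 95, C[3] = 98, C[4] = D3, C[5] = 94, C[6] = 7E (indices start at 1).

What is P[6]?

P[6] = 4C

CFB decryption: P_i = C_i ⊕ E(K, C_{i−1}), with C_{0} = IV.
P[6]: E(K, 94) = 32; 7E ⊕ 32 = 4C.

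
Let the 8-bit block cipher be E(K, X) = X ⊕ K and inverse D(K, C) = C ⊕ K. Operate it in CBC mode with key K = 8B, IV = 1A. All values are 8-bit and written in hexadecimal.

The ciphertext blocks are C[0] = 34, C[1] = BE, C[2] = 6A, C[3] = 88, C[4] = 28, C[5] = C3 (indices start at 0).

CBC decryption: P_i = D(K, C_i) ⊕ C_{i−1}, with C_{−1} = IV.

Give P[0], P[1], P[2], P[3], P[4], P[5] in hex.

P[0] = A5, P[1] = 01, P[2] = 5F, P[3] = 69, P[4] = 2B, P[5] = 60

P[0]: D(K, 34) = BF; BF ⊕ 1A = A5.
P[1]: D(K, BE) = 35; 35 ⊕ 34 = 01.
P[2]: D(K, 6A) = E1; E1 ⊕ BE = 5F.
P[3]: D(K, 88) = 03; 03 ⊕ 6A = 69.
P[4]: D(K, 28) = A3; A3 ⊕ 88 = 2B.
P[5]: D(K, C3) = 48; 48 ⊕ 28 = 60.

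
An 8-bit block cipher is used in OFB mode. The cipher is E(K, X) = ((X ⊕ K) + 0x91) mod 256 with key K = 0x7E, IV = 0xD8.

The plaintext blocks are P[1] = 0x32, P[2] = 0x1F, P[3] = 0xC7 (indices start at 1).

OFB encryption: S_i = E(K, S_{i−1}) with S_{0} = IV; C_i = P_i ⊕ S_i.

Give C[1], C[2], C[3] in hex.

C[1]: S = E(K, 0xD8) = 0x37; 0x32 ⊕ 0x37 = 0x05.
C[2]: S = E(K, 0x37) = 0xDA; 0x1F ⊕ 0xDA = 0xC5.
C[3]: S = E(K, 0xDA) = 0x35; 0xC7 ⊕ 0x35 = 0xF2.

C[1] = 0x05, C[2] = 0xC5, C[3] = 0xF2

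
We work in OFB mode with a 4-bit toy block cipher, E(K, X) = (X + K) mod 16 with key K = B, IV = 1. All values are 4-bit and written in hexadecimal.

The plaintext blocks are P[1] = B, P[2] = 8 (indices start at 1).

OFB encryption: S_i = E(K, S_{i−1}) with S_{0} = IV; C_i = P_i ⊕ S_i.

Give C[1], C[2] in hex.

C[1] = 7, C[2] = F

C[1]: S = E(K, 1) = C; B ⊕ C = 7.
C[2]: S = E(K, C) = 7; 8 ⊕ 7 = F.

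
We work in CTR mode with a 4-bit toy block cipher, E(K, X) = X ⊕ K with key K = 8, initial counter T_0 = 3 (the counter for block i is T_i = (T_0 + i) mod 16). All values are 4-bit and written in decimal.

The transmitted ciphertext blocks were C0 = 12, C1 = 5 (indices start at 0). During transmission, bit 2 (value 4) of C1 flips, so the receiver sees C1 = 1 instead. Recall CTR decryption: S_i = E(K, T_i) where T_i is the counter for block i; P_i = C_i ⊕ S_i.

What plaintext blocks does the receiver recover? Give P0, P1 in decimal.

P0 = 7, P1 = 13

Only C1 changed, to 1. In CTR, a change in C_i flips the same bit in P_i only; the keystream is unaffected. Decrypting the received ciphertext:
P0: T = 3, S = E(K, T) = 11; 12 ⊕ 11 = 7.
P1: T = 4, S = E(K, T) = 12; 1 ⊕ 12 = 13.
Blocks that differ from the original plaintext: P1.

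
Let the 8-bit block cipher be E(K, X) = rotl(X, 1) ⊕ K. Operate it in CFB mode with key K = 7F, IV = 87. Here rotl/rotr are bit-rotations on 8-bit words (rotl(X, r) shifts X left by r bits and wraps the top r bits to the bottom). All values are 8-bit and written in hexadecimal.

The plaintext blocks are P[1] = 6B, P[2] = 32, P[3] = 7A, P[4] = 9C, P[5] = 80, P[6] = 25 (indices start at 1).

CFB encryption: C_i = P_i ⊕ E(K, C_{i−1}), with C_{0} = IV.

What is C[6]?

C[6] = B5

C[1]: E(K, 87) = 70; 6B ⊕ 70 = 1B.
C[2]: E(K, 1B) = 49; 32 ⊕ 49 = 7B.
C[3]: E(K, 7B) = 89; 7A ⊕ 89 = F3.
C[4]: E(K, F3) = 98; 9C ⊕ 98 = 04.
C[5]: E(K, 04) = 77; 80 ⊕ 77 = F7.
C[6]: E(K, F7) = 90; 25 ⊕ 90 = B5.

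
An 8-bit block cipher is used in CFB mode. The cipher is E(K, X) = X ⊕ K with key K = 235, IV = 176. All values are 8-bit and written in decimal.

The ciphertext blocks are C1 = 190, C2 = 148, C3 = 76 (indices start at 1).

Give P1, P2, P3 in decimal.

CFB decryption: P_i = C_i ⊕ E(K, C_{i−1}), with C_{0} = IV.
P1: E(K, 176) = 91; 190 ⊕ 91 = 229.
P2: E(K, 190) = 85; 148 ⊕ 85 = 193.
P3: E(K, 148) = 127; 76 ⊕ 127 = 51.

P1 = 229, P2 = 193, P3 = 51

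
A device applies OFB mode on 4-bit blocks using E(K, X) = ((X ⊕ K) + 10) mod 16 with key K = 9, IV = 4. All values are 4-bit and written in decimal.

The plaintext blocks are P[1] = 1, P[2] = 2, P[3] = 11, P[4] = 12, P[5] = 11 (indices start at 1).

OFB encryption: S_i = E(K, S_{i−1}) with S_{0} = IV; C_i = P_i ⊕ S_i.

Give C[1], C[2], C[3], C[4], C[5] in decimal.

C[1] = 6, C[2] = 10, C[3] = 0, C[4] = 0, C[5] = 4

C[1]: S = E(K, 4) = 7; 1 ⊕ 7 = 6.
C[2]: S = E(K, 7) = 8; 2 ⊕ 8 = 10.
C[3]: S = E(K, 8) = 11; 11 ⊕ 11 = 0.
C[4]: S = E(K, 11) = 12; 12 ⊕ 12 = 0.
C[5]: S = E(K, 12) = 15; 11 ⊕ 15 = 4.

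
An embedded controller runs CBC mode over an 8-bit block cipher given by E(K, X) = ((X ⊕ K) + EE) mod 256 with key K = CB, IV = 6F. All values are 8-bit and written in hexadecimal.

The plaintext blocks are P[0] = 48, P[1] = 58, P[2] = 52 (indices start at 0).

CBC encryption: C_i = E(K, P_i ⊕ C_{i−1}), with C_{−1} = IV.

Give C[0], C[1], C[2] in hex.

C[0] = DA, C[1] = 37, C[2] = 9C

C[0]: P[0] ⊕ 6F = 27; E(K, 27) = DA.
C[1]: P[1] ⊕ DA = 82; E(K, 82) = 37.
C[2]: P[2] ⊕ 37 = 65; E(K, 65) = 9C.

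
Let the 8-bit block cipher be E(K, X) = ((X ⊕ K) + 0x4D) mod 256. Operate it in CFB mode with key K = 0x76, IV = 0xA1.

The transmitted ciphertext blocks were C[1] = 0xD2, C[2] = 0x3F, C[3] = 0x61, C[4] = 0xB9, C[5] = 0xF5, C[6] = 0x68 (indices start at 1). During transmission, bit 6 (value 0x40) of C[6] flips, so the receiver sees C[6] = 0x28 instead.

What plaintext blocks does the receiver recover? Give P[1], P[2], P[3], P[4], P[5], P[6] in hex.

CFB decryption: P_i = C_i ⊕ E(K, C_{i−1}), with C_{0} = IV.
Only C[6] changed, to 0x28. In CFB, a change in C_i flips the same bit in P_i and garbles P_{i+1}. Decrypting the received ciphertext:
P[1]: E(K, 0xA1) = 0x24; 0xD2 ⊕ 0x24 = 0xF6.
P[2]: E(K, 0xD2) = 0xF1; 0x3F ⊕ 0xF1 = 0xCE.
P[3]: E(K, 0x3F) = 0x96; 0x61 ⊕ 0x96 = 0xF7.
P[4]: E(K, 0x61) = 0x64; 0xB9 ⊕ 0x64 = 0xDD.
P[5]: E(K, 0xB9) = 0x1C; 0xF5 ⊕ 0x1C = 0xE9.
P[6]: E(K, 0xF5) = 0xD0; 0x28 ⊕ 0xD0 = 0xF8.
Blocks that differ from the original plaintext: P[6].

P[1] = 0xF6, P[2] = 0xCE, P[3] = 0xF7, P[4] = 0xDD, P[5] = 0xE9, P[6] = 0xF8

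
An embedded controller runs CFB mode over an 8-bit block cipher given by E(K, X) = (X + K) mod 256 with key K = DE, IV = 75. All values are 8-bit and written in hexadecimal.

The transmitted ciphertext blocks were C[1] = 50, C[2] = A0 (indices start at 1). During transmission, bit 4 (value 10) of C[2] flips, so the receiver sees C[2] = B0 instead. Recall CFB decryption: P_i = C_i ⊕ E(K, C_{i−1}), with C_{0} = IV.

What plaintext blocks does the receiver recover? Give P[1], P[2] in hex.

Only C[2] changed, to B0. In CFB, a change in C_i flips the same bit in P_i and garbles P_{i+1}. Decrypting the received ciphertext:
P[1]: E(K, 75) = 53; 50 ⊕ 53 = 03.
P[2]: E(K, 50) = 2E; B0 ⊕ 2E = 9E.
Blocks that differ from the original plaintext: P[2].

P[1] = 03, P[2] = 9E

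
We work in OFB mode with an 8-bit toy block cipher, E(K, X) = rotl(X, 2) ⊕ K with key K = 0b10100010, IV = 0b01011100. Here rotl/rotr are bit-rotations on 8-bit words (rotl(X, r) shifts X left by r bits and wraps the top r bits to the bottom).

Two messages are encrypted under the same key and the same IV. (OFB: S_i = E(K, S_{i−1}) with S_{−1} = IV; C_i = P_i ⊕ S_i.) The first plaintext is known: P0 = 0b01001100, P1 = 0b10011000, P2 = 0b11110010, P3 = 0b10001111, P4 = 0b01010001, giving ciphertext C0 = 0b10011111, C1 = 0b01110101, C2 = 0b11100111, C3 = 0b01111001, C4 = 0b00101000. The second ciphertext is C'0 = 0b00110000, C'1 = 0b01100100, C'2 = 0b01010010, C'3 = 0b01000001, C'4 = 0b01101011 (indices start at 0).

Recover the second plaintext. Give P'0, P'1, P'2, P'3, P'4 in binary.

In OFB with a reused IV, both messages share the same keystream S_i, so C_i ⊕ C'_i = P_i ⊕ P'_i and thus P'_i = P_i ⊕ C_i ⊕ C'_i.
P'0: 0b01001100 ⊕ 0b10011111 ⊕ 0b00110000 = 0b11100011.
P'1: 0b10011000 ⊕ 0b01110101 ⊕ 0b01100100 = 0b10001001.
P'2: 0b11110010 ⊕ 0b11100111 ⊕ 0b01010010 = 0b01000111.
P'3: 0b10001111 ⊕ 0b01111001 ⊕ 0b01000001 = 0b10110111.
P'4: 0b01010001 ⊕ 0b00101000 ⊕ 0b01101011 = 0b00010010.

P'0 = 0b11100011, P'1 = 0b10001001, P'2 = 0b01000111, P'3 = 0b10110111, P'4 = 0b00010010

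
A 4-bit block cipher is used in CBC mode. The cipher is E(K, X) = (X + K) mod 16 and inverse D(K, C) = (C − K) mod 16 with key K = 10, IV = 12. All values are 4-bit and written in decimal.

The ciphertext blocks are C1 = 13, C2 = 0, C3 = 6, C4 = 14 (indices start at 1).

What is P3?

P3 = 12

CBC decryption: P_i = D(K, C_i) ⊕ C_{i−1}, with C_{0} = IV.
P3: D(K, 6) = 12; 12 ⊕ 0 = 12.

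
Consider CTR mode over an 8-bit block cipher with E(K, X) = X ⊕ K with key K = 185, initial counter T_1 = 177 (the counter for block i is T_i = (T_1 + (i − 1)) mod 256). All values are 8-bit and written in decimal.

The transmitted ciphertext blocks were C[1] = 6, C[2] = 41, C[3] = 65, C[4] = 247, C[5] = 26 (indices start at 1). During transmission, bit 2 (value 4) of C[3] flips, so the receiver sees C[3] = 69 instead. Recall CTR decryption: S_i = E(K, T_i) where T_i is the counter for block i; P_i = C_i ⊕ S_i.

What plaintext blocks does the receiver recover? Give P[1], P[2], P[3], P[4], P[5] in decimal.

Only C[3] changed, to 69. In CTR, a change in C_i flips the same bit in P_i only; the keystream is unaffected. Decrypting the received ciphertext:
P[1]: T = 177, S = E(K, T) = 8; 6 ⊕ 8 = 14.
P[2]: T = 178, S = E(K, T) = 11; 41 ⊕ 11 = 34.
P[3]: T = 179, S = E(K, T) = 10; 69 ⊕ 10 = 79.
P[4]: T = 180, S = E(K, T) = 13; 247 ⊕ 13 = 250.
P[5]: T = 181, S = E(K, T) = 12; 26 ⊕ 12 = 22.
Blocks that differ from the original plaintext: P[3].

P[1] = 14, P[2] = 34, P[3] = 79, P[4] = 250, P[5] = 22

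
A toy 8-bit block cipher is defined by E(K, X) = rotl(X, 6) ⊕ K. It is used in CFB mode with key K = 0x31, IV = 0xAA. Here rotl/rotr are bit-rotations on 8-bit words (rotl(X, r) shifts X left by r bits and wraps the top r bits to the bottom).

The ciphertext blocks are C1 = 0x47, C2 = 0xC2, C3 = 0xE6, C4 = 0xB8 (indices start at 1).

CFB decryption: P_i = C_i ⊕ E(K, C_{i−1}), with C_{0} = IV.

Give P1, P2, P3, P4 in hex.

P1 = 0xDC, P2 = 0x22, P3 = 0x67, P4 = 0x30

P1: E(K, 0xAA) = 0x9B; 0x47 ⊕ 0x9B = 0xDC.
P2: E(K, 0x47) = 0xE0; 0xC2 ⊕ 0xE0 = 0x22.
P3: E(K, 0xC2) = 0x81; 0xE6 ⊕ 0x81 = 0x67.
P4: E(K, 0xE6) = 0x88; 0xB8 ⊕ 0x88 = 0x30.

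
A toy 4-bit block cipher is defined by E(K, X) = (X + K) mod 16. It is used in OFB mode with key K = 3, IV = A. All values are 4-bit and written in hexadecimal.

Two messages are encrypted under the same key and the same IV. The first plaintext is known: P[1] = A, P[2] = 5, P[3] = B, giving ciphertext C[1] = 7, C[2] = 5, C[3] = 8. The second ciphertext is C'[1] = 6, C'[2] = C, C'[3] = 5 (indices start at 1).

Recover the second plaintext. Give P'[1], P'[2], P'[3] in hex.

P'[1] = B, P'[2] = C, P'[3] = 6

In OFB with a reused IV, both messages share the same keystream S_i, so C_i ⊕ C'_i = P_i ⊕ P'_i and thus P'_i = P_i ⊕ C_i ⊕ C'_i.
P'[1]: A ⊕ 7 ⊕ 6 = B.
P'[2]: 5 ⊕ 5 ⊕ C = C.
P'[3]: B ⊕ 8 ⊕ 5 = 6.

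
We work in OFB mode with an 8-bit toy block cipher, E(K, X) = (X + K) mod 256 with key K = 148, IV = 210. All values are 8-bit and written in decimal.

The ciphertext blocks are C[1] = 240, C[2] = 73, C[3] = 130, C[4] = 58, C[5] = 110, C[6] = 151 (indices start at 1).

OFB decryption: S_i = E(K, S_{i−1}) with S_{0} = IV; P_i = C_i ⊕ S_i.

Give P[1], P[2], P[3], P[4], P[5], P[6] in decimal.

P[1] = 150, P[2] = 179, P[3] = 12, P[4] = 24, P[5] = 216, P[6] = 221

P[1]: S = E(K, 210) = 102; 240 ⊕ 102 = 150.
P[2]: S = E(K, 102) = 250; 73 ⊕ 250 = 179.
P[3]: S = E(K, 250) = 142; 130 ⊕ 142 = 12.
P[4]: S = E(K, 142) = 34; 58 ⊕ 34 = 24.
P[5]: S = E(K, 34) = 182; 110 ⊕ 182 = 216.
P[6]: S = E(K, 182) = 74; 151 ⊕ 74 = 221.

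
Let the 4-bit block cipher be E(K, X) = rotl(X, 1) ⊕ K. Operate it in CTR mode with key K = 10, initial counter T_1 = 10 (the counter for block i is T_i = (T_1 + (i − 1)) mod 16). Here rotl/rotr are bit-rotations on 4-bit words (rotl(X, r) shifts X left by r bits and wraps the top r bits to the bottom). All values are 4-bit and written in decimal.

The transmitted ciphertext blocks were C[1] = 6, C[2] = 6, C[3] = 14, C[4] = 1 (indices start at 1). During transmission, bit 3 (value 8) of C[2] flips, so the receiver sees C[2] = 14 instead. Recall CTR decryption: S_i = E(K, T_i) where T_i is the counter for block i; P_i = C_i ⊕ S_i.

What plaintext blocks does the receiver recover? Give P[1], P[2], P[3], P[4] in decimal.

P[1] = 9, P[2] = 3, P[3] = 13, P[4] = 0

Only C[2] changed, to 14. In CTR, a change in C_i flips the same bit in P_i only; the keystream is unaffected. Decrypting the received ciphertext:
P[1]: T = 10, S = E(K, T) = 15; 6 ⊕ 15 = 9.
P[2]: T = 11, S = E(K, T) = 13; 14 ⊕ 13 = 3.
P[3]: T = 12, S = E(K, T) = 3; 14 ⊕ 3 = 13.
P[4]: T = 13, S = E(K, T) = 1; 1 ⊕ 1 = 0.
Blocks that differ from the original plaintext: P[2].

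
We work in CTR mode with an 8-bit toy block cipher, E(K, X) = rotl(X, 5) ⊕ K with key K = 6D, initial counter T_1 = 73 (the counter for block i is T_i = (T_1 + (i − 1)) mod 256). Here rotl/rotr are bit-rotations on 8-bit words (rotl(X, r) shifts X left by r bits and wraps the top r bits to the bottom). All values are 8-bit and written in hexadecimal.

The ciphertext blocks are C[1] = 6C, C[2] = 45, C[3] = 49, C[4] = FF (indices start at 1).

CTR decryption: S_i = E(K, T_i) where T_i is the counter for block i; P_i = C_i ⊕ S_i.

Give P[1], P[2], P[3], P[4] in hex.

P[1]: T = 73, S = E(K, T) = 03; 6C ⊕ 03 = 6F.
P[2]: T = 74, S = E(K, T) = E3; 45 ⊕ E3 = A6.
P[3]: T = 75, S = E(K, T) = C3; 49 ⊕ C3 = 8A.
P[4]: T = 76, S = E(K, T) = A3; FF ⊕ A3 = 5C.

P[1] = 6F, P[2] = A6, P[3] = 8A, P[4] = 5C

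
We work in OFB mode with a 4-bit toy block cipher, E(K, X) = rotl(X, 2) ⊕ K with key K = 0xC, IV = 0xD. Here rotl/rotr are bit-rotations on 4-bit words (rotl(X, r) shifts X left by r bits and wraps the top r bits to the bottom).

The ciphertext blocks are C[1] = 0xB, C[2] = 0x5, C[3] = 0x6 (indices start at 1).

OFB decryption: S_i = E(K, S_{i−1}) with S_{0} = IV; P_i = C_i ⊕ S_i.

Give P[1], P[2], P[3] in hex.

P[1] = 0x0, P[2] = 0x7, P[3] = 0x2

P[1]: S = E(K, 0xD) = 0xB; 0xB ⊕ 0xB = 0x0.
P[2]: S = E(K, 0xB) = 0x2; 0x5 ⊕ 0x2 = 0x7.
P[3]: S = E(K, 0x2) = 0x4; 0x6 ⊕ 0x4 = 0x2.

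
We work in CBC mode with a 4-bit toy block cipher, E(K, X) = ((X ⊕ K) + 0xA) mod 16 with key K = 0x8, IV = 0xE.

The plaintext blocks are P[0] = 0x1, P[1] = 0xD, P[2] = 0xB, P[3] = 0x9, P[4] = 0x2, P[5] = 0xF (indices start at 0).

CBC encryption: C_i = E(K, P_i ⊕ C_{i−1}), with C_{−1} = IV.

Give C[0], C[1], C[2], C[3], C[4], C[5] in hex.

C[0] = 0x1, C[1] = 0xE, C[2] = 0x7, C[3] = 0x0, C[4] = 0x4, C[5] = 0xD

C[0]: P[0] ⊕ 0xE = 0xF; E(K, 0xF) = 0x1.
C[1]: P[1] ⊕ 0x1 = 0xC; E(K, 0xC) = 0xE.
C[2]: P[2] ⊕ 0xE = 0x5; E(K, 0x5) = 0x7.
C[3]: P[3] ⊕ 0x7 = 0xE; E(K, 0xE) = 0x0.
C[4]: P[4] ⊕ 0x0 = 0x2; E(K, 0x2) = 0x4.
C[5]: P[5] ⊕ 0x4 = 0xB; E(K, 0xB) = 0xD.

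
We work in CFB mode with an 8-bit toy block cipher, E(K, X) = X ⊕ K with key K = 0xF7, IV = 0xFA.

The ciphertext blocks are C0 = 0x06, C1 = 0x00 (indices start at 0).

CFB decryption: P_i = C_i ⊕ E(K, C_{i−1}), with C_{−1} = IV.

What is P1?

P1: E(K, 0x06) = 0xF1; 0x00 ⊕ 0xF1 = 0xF1.

P1 = 0xF1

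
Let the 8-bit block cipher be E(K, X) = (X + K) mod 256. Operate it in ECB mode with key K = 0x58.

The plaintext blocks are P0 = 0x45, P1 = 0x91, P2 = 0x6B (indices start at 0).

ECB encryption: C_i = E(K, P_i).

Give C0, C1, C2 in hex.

C0 = 0x9D, C1 = 0xE9, C2 = 0xC3

C0: E(K, 0x45) = 0x9D.
C1: E(K, 0x91) = 0xE9.
C2: E(K, 0x6B) = 0xC3.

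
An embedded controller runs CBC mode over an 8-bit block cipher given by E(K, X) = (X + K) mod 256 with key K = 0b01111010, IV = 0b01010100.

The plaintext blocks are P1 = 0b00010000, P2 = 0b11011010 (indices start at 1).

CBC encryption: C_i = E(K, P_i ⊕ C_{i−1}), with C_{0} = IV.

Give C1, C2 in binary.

C1: P1 ⊕ 0b01010100 = 0b01000100; E(K, 0b01000100) = 0b10111110.
C2: P2 ⊕ 0b10111110 = 0b01100100; E(K, 0b01100100) = 0b11011110.

C1 = 0b10111110, C2 = 0b11011110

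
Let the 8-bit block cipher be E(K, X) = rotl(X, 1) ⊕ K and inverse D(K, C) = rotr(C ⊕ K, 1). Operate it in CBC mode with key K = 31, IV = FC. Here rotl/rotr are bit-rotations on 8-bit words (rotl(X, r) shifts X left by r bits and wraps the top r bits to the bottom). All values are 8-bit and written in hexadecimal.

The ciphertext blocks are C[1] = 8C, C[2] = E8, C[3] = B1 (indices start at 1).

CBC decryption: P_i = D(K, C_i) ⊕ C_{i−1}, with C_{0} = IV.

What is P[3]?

P[3]: D(K, B1) = 40; 40 ⊕ E8 = A8.

P[3] = A8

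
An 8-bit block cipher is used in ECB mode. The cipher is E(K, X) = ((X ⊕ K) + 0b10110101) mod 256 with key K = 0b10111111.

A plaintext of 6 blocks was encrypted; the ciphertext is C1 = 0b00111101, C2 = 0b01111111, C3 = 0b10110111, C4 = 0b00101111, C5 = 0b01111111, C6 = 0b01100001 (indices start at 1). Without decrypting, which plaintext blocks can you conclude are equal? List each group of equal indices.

ECB encrypts each block independently with the same key, so equal ciphertext blocks imply equal plaintext blocks.
C2 = C5 = 0b01111111, so P2 = P5.

P2 = P5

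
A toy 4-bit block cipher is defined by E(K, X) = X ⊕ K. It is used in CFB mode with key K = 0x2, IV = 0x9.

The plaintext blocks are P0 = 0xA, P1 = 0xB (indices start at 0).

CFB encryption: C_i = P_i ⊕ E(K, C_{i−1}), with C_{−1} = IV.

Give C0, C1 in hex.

C0 = 0x1, C1 = 0x8

C0: E(K, 0x9) = 0xB; 0xA ⊕ 0xB = 0x1.
C1: E(K, 0x1) = 0x3; 0xB ⊕ 0x3 = 0x8.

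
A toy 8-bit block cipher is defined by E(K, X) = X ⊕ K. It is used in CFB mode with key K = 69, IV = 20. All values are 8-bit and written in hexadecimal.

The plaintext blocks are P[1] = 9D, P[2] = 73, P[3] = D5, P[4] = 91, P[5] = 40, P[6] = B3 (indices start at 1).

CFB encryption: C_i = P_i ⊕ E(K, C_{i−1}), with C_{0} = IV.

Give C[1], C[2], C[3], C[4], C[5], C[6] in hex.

C[1]: E(K, 20) = 49; 9D ⊕ 49 = D4.
C[2]: E(K, D4) = BD; 73 ⊕ BD = CE.
C[3]: E(K, CE) = A7; D5 ⊕ A7 = 72.
C[4]: E(K, 72) = 1B; 91 ⊕ 1B = 8A.
C[5]: E(K, 8A) = E3; 40 ⊕ E3 = A3.
C[6]: E(K, A3) = CA; B3 ⊕ CA = 79.

C[1] = D4, C[2] = CE, C[3] = 72, C[4] = 8A, C[5] = A3, C[6] = 79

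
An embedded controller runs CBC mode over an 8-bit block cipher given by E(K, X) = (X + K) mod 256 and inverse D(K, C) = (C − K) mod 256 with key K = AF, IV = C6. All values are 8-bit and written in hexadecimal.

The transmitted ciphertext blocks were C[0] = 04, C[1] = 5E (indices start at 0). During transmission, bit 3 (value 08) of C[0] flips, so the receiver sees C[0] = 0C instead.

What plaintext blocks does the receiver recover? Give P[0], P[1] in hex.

P[0] = 9B, P[1] = A3

CBC decryption: P_i = D(K, C_i) ⊕ C_{i−1}, with C_{−1} = IV.
Only C[0] changed, to 0C. In CBC, a change in C_i garbles P_i and flips the same bit in P_{i+1}. Decrypting the received ciphertext:
P[0]: D(K, 0C) = 5D; 5D ⊕ C6 = 9B.
P[1]: D(K, 5E) = AF; AF ⊕ 0C = A3.
Blocks that differ from the original plaintext: P[0], P[1].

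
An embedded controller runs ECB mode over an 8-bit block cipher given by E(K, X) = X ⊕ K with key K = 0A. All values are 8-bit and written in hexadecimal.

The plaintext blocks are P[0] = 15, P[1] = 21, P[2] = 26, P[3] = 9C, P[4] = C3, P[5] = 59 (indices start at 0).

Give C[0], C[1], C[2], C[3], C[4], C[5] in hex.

C[0] = 1F, C[1] = 2B, C[2] = 2C, C[3] = 96, C[4] = C9, C[5] = 53

ECB encryption: C_i = E(K, P_i).
C[0]: E(K, 15) = 1F.
C[1]: E(K, 21) = 2B.
C[2]: E(K, 26) = 2C.
C[3]: E(K, 9C) = 96.
C[4]: E(K, C3) = C9.
C[5]: E(K, 59) = 53.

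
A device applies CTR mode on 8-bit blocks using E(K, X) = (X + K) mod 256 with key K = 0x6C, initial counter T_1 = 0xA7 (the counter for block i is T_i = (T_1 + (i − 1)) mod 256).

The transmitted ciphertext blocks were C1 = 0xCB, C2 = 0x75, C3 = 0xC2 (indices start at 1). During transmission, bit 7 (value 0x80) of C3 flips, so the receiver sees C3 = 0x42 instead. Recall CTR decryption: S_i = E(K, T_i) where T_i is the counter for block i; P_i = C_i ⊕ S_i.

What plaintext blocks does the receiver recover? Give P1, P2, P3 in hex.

Only C3 changed, to 0x42. In CTR, a change in C_i flips the same bit in P_i only; the keystream is unaffected. Decrypting the received ciphertext:
P1: T = 0xA7, S = E(K, T) = 0x13; 0xCB ⊕ 0x13 = 0xD8.
P2: T = 0xA8, S = E(K, T) = 0x14; 0x75 ⊕ 0x14 = 0x61.
P3: T = 0xA9, S = E(K, T) = 0x15; 0x42 ⊕ 0x15 = 0x57.
Blocks that differ from the original plaintext: P3.

P1 = 0xD8, P2 = 0x61, P3 = 0x57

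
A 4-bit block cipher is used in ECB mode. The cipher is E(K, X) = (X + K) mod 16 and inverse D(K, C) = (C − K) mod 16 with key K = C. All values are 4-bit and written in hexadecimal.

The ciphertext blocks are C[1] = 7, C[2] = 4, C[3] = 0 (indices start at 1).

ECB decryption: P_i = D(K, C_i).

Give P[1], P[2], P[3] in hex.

P[1]: D(K, 7) = B.
P[2]: D(K, 4) = 8.
P[3]: D(K, 0) = 4.

P[1] = B, P[2] = 8, P[3] = 4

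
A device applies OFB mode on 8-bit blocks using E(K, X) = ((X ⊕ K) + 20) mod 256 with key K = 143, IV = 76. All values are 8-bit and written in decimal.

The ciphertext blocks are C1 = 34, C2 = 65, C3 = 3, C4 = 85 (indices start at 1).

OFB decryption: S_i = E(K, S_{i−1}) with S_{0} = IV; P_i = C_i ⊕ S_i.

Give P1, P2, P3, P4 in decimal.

P1 = 245, P2 = 45, P3 = 244, P4 = 217

P1: S = E(K, 76) = 215; 34 ⊕ 215 = 245.
P2: S = E(K, 215) = 108; 65 ⊕ 108 = 45.
P3: S = E(K, 108) = 247; 3 ⊕ 247 = 244.
P4: S = E(K, 247) = 140; 85 ⊕ 140 = 217.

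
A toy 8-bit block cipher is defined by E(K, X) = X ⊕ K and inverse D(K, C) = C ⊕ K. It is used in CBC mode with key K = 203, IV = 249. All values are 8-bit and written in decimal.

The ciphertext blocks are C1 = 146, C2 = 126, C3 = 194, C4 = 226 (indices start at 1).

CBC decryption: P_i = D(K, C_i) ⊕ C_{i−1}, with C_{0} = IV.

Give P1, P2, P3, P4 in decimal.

P1 = 160, P2 = 39, P3 = 119, P4 = 235

P1: D(K, 146) = 89; 89 ⊕ 249 = 160.
P2: D(K, 126) = 181; 181 ⊕ 146 = 39.
P3: D(K, 194) = 9; 9 ⊕ 126 = 119.
P4: D(K, 226) = 41; 41 ⊕ 194 = 235.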